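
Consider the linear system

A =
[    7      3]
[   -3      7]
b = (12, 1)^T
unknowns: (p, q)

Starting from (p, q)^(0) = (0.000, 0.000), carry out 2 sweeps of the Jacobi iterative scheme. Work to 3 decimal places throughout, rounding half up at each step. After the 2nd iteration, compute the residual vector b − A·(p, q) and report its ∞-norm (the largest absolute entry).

2.202

Iteration 1:
  p = (12 - (3)·0.000) / (7) = 1.714
  q = (1 - (-3)·0.000) / (7) = 0.143
Iteration 2:
  p = (12 - (3)·0.143) / (7) = 1.653
  q = (1 - (-3)·1.714) / (7) = 0.877
Residual b − A·x = (-2.202, -0.180); ∞-norm = 2.202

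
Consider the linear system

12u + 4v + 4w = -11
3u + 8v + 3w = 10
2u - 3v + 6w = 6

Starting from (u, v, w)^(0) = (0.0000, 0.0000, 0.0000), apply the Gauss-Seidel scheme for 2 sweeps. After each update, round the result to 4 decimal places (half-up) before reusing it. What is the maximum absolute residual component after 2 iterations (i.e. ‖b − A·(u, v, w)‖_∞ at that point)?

0.7428

Iteration 1:
  u = (-11 - (4)·0.0000 - (4)·0.0000) / (12) = -0.9167
  v = (10 - (3)·-0.9167 - (3)·0.0000) / (8) = 1.5938
  w = (6 - (2)·-0.9167 - (-3)·1.5938) / (6) = 2.1025
Iteration 2:
  u = (-11 - (4)·1.5938 - (4)·2.1025) / (12) = -2.1488
  v = (10 - (3)·-2.1488 - (3)·2.1025) / (8) = 1.2674
  w = (6 - (2)·-2.1488 - (-3)·1.2674) / (6) = 2.3500
Residual b − A·x = (0.3160, -0.7428, -0.0002); ∞-norm = 0.7428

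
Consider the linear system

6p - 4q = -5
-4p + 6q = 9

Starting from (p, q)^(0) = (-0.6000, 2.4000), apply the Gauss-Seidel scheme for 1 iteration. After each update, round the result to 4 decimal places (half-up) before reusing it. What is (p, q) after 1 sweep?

(0.7667, 2.0111)

Iteration 1:
  p = (-5 - (-4)·2.4000) / (6) = 0.7667
  q = (9 - (-4)·0.7667) / (6) = 2.0111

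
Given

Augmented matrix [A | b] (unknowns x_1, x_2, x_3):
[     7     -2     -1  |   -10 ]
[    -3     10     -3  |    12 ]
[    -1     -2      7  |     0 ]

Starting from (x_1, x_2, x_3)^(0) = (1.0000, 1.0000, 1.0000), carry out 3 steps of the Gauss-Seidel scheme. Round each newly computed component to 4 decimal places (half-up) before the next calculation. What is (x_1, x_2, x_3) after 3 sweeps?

(-1.1423, 0.8928, 0.0919)

Iteration 1:
  x_1 = (-10 - (-2)·1.0000 - (-1)·1.0000) / (7) = -1.0000
  x_2 = (12 - (-3)·-1.0000 - (-3)·1.0000) / (10) = 1.2000
  x_3 = (0 - (-1)·-1.0000 - (-2)·1.2000) / (7) = 0.2000
Iteration 2:
  x_1 = (-10 - (-2)·1.2000 - (-1)·0.2000) / (7) = -1.0571
  x_2 = (12 - (-3)·-1.0571 - (-3)·0.2000) / (10) = 0.9429
  x_3 = (0 - (-1)·-1.0571 - (-2)·0.9429) / (7) = 0.1184
Iteration 3:
  x_1 = (-10 - (-2)·0.9429 - (-1)·0.1184) / (7) = -1.1423
  x_2 = (12 - (-3)·-1.1423 - (-3)·0.1184) / (10) = 0.8928
  x_3 = (0 - (-1)·-1.1423 - (-2)·0.8928) / (7) = 0.0919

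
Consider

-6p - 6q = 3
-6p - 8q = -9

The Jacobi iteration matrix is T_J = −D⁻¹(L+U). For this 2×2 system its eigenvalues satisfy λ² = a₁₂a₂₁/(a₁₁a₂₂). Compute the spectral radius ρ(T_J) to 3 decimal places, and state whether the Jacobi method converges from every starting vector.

0.866

a₁₂a₂₁/(a₁₁a₂₂) = (-6)·(-6) / ((-6)·(-8)) = 0.750000
ρ = √|0.750000| = √0.750000 = 0.866
ρ < 1, so Jacobi converges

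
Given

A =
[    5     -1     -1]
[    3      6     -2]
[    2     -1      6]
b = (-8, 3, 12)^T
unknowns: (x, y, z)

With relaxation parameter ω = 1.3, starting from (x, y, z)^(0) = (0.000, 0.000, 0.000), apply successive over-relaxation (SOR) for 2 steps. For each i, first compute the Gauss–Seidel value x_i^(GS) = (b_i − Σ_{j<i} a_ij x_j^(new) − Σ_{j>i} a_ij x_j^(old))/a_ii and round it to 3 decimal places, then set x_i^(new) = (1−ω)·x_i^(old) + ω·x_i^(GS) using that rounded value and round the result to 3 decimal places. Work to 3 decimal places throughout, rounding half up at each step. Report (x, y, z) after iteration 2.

Iteration 1:
  x: GS value = (-8 - (-1)·0.000 - (-1)·0.000) / (5) = -1.600;  x ← (1−ω)·0.000 + ω·-1.600 = -2.080
  y: GS value = (3 - (3)·-2.080 - (-2)·0.000) / (6) = 1.540;  y ← (1−ω)·0.000 + ω·1.540 = 2.002
  z: GS value = (12 - (2)·-2.080 - (-1)·2.002) / (6) = 3.027;  z ← (1−ω)·0.000 + ω·3.027 = 3.935
Iteration 2:
  x: GS value = (-8 - (-1)·2.002 - (-1)·3.935) / (5) = -0.413;  x ← (1−ω)·-2.080 + ω·-0.413 = 0.087
  y: GS value = (3 - (3)·0.087 - (-2)·3.935) / (6) = 1.768;  y ← (1−ω)·2.002 + ω·1.768 = 1.698
  z: GS value = (12 - (2)·0.087 - (-1)·1.698) / (6) = 2.254;  z ← (1−ω)·3.935 + ω·2.254 = 1.750

(0.087, 1.698, 1.750)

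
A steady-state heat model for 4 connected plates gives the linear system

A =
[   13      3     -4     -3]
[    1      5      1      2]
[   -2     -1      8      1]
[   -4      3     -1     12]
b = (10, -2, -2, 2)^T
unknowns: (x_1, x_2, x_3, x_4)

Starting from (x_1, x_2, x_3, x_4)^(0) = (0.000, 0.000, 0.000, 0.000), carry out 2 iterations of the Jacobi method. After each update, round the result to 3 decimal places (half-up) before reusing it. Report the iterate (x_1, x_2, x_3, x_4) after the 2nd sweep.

Iteration 1:
  x_1 = (10 - (3)·0.000 - (-4)·0.000 - (-3)·0.000) / (13) = 0.769
  x_2 = (-2 - (1)·0.000 - (1)·0.000 - (2)·0.000) / (5) = -0.400
  x_3 = (-2 - (-2)·0.000 - (-1)·0.000 - (1)·0.000) / (8) = -0.250
  x_4 = (2 - (-4)·0.000 - (3)·0.000 - (-1)·0.000) / (12) = 0.167
Iteration 2:
  x_1 = (10 - (3)·-0.400 - (-4)·-0.250 - (-3)·0.167) / (13) = 0.823
  x_2 = (-2 - (1)·0.769 - (1)·-0.250 - (2)·0.167) / (5) = -0.571
  x_3 = (-2 - (-2)·0.769 - (-1)·-0.400 - (1)·0.167) / (8) = -0.129
  x_4 = (2 - (-4)·0.769 - (3)·-0.400 - (-1)·-0.250) / (12) = 0.502

(0.823, -0.571, -0.129, 0.502)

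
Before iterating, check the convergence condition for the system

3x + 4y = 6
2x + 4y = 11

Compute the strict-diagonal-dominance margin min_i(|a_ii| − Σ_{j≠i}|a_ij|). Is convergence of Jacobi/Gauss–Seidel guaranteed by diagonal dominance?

-1

row 1: |3| − (4) = -1
row 2: |4| − (2) = 2
minimum over rows = -1 → not strictly diagonally dominant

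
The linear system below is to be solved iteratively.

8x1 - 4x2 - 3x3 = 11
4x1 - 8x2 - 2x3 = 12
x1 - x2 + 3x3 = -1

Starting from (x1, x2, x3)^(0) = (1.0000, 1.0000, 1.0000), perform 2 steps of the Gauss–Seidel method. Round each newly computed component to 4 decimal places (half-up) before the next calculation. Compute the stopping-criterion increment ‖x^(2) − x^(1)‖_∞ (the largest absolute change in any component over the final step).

Iteration 1:
  x1 = (11 - (-4)·1.0000 - (-3)·1.0000) / (8) = 2.2500
  x2 = (12 - (4)·2.2500 - (-2)·1.0000) / (-8) = -0.6250
  x3 = (-1 - (1)·2.2500 - (-1)·-0.6250) / (3) = -1.2917
Iteration 2:
  x1 = (11 - (-4)·-0.6250 - (-3)·-1.2917) / (8) = 0.5781
  x2 = (12 - (4)·0.5781 - (-2)·-1.2917) / (-8) = -0.8880
  x3 = (-1 - (1)·0.5781 - (-1)·-0.8880) / (3) = -0.8220
Change: (-1.6719, -0.2630, 0.4697) → max |·| = 1.6719

1.6719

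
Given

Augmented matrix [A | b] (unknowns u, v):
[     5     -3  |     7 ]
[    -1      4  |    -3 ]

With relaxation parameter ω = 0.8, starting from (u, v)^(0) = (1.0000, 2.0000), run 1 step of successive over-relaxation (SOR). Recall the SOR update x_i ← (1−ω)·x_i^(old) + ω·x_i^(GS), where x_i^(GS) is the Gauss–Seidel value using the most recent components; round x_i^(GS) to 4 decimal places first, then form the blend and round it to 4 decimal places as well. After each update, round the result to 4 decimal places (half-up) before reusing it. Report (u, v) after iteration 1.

Iteration 1:
  u: GS value = (7 - (-3)·2.0000) / (5) = 2.6000;  u ← (1−ω)·1.0000 + ω·2.6000 = 2.2800
  v: GS value = (-3 - (-1)·2.2800) / (4) = -0.1800;  v ← (1−ω)·2.0000 + ω·-0.1800 = 0.2560

(2.2800, 0.2560)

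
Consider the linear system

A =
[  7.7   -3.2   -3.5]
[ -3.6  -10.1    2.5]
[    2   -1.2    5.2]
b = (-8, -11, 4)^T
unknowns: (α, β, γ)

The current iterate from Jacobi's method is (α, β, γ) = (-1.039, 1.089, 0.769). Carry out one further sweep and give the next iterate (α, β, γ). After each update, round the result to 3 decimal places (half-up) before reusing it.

One sweep:
  α = (-8 - (-3.2)·1.089 - (-3.5)·0.769) / (7.7) = -0.237
  β = (-11 - (-3.6)·-1.039 - (2.5)·0.769) / (-10.1) = 1.650
  γ = (4 - (2)·-1.039 - (-1.2)·1.089) / (5.2) = 1.420

(-0.237, 1.650, 1.420)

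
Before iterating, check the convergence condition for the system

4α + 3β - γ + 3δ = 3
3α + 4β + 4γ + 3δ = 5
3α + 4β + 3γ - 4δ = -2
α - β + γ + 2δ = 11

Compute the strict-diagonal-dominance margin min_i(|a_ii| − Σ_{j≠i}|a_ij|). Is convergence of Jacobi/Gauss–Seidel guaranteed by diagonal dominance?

row 1: |4| − (3+1+3) = -3
row 2: |4| − (3+4+3) = -6
row 3: |3| − (3+4+4) = -8
row 4: |2| − (1+1+1) = -1
minimum over rows = -8 → not strictly diagonally dominant

-8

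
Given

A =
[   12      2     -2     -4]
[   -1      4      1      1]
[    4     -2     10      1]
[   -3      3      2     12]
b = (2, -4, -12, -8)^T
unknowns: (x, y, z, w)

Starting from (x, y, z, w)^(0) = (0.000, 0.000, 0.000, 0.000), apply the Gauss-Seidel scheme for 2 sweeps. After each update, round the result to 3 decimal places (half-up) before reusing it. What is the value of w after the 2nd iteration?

Iteration 1:
  x = (2 - (2)·0.000 - (-2)·0.000 - (-4)·0.000) / (12) = 0.167
  y = (-4 - (-1)·0.167 - (1)·0.000 - (1)·0.000) / (4) = -0.958
  z = (-12 - (4)·0.167 - (-2)·-0.958 - (1)·0.000) / (10) = -1.458
  w = (-8 - (-3)·0.167 - (3)·-0.958 - (2)·-1.458) / (12) = -0.142
Iteration 2:
  x = (2 - (2)·-0.958 - (-2)·-1.458 - (-4)·-0.142) / (12) = 0.036
  y = (-4 - (-1)·0.036 - (1)·-1.458 - (1)·-0.142) / (4) = -0.591
  z = (-12 - (4)·0.036 - (-2)·-0.591 - (1)·-0.142) / (10) = -1.318
  w = (-8 - (-3)·0.036 - (3)·-0.591 - (2)·-1.318) / (12) = -0.290

-0.290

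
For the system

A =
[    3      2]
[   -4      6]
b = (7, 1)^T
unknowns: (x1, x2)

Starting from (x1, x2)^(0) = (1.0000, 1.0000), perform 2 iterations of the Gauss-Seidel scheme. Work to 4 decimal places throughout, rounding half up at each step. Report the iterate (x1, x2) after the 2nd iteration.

Iteration 1:
  x1 = (7 - (2)·1.0000) / (3) = 1.6667
  x2 = (1 - (-4)·1.6667) / (6) = 1.2778
Iteration 2:
  x1 = (7 - (2)·1.2778) / (3) = 1.4815
  x2 = (1 - (-4)·1.4815) / (6) = 1.1543

(1.4815, 1.1543)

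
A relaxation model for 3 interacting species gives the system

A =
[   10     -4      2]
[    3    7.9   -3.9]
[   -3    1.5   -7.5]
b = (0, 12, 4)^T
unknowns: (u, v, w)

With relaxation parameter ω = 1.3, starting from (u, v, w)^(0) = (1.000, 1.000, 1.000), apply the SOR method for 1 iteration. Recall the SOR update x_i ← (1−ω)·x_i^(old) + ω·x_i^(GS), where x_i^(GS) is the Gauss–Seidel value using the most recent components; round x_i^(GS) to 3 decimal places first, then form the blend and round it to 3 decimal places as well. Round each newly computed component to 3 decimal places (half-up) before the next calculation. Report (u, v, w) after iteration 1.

(-0.040, 2.336, -0.365)

Iteration 1:
  u: GS value = (0 - (-4)·1.000 - (2)·1.000) / (10) = 0.200;  u ← (1−ω)·1.000 + ω·0.200 = -0.040
  v: GS value = (12 - (3)·-0.040 - (-3.9)·1.000) / (7.9) = 2.028;  v ← (1−ω)·1.000 + ω·2.028 = 2.336
  w: GS value = (4 - (-3)·-0.040 - (1.5)·2.336) / (-7.5) = -0.050;  w ← (1−ω)·1.000 + ω·-0.050 = -0.365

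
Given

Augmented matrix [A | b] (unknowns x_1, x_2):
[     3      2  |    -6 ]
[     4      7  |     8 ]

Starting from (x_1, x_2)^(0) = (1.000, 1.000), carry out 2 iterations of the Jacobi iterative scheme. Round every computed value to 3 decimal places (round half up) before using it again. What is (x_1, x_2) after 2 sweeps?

(-2.381, 2.667)

Iteration 1:
  x_1 = (-6 - (2)·1.000) / (3) = -2.667
  x_2 = (8 - (4)·1.000) / (7) = 0.571
Iteration 2:
  x_1 = (-6 - (2)·0.571) / (3) = -2.381
  x_2 = (8 - (4)·-2.667) / (7) = 2.667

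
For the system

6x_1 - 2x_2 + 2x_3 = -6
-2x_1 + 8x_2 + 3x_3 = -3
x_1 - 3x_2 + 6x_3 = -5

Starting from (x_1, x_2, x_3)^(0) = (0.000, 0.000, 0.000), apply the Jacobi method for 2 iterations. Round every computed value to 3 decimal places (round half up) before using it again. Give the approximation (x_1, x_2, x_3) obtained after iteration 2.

(-0.847, -0.313, -0.854)

Iteration 1:
  x_1 = (-6 - (-2)·0.000 - (2)·0.000) / (6) = -1.000
  x_2 = (-3 - (-2)·0.000 - (3)·0.000) / (8) = -0.375
  x_3 = (-5 - (1)·0.000 - (-3)·0.000) / (6) = -0.833
Iteration 2:
  x_1 = (-6 - (-2)·-0.375 - (2)·-0.833) / (6) = -0.847
  x_2 = (-3 - (-2)·-1.000 - (3)·-0.833) / (8) = -0.313
  x_3 = (-5 - (1)·-1.000 - (-3)·-0.375) / (6) = -0.854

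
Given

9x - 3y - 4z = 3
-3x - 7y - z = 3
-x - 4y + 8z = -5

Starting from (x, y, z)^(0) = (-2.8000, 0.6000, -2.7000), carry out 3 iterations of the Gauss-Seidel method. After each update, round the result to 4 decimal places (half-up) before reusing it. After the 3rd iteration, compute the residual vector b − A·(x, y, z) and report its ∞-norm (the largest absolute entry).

0.6820

Iteration 1:
  x = (3 - (-3)·0.6000 - (-4)·-2.7000) / (9) = -0.6667
  y = (3 - (-3)·-0.6667 - (-1)·-2.7000) / (-7) = 0.2429
  z = (-5 - (-1)·-0.6667 - (-4)·0.2429) / (8) = -0.5869
Iteration 2:
  x = (3 - (-3)·0.2429 - (-4)·-0.5869) / (9) = 0.1535
  y = (3 - (-3)·0.1535 - (-1)·-0.5869) / (-7) = -0.4105
  z = (-5 - (-1)·0.1535 - (-4)·-0.4105) / (8) = -0.8111
Iteration 3:
  x = (3 - (-3)·-0.4105 - (-4)·-0.8111) / (9) = -0.1640
  y = (3 - (-3)·-0.1640 - (-1)·-0.8111) / (-7) = -0.2424
  z = (-5 - (-1)·-0.1640 - (-4)·-0.2424) / (8) = -0.7667
Residual b − A·x = (0.6820, 0.0445, 0.0000); ∞-norm = 0.6820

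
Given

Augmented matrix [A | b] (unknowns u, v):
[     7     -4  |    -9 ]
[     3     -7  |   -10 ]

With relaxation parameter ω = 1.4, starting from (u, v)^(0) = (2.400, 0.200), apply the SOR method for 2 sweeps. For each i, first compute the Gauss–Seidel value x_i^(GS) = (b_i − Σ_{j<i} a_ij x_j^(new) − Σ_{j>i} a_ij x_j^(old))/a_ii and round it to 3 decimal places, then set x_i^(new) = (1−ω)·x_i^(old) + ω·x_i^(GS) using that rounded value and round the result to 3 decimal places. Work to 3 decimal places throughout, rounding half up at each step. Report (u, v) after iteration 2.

(-0.471, 1.573)

Iteration 1:
  u: GS value = (-9 - (-4)·0.200) / (7) = -1.171;  u ← (1−ω)·2.400 + ω·-1.171 = -2.599
  v: GS value = (-10 - (3)·-2.599) / (-7) = 0.315;  v ← (1−ω)·0.200 + ω·0.315 = 0.361
Iteration 2:
  u: GS value = (-9 - (-4)·0.361) / (7) = -1.079;  u ← (1−ω)·-2.599 + ω·-1.079 = -0.471
  v: GS value = (-10 - (3)·-0.471) / (-7) = 1.227;  v ← (1−ω)·0.361 + ω·1.227 = 1.573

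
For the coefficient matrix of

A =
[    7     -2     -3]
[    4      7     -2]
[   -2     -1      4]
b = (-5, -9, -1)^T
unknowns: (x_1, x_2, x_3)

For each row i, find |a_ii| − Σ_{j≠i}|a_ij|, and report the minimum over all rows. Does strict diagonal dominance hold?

row 1: |7| − (2+3) = 2
row 2: |7| − (4+2) = 1
row 3: |4| − (2+1) = 1
minimum over rows = 1 → strictly diagonally dominant (convergence guaranteed)

1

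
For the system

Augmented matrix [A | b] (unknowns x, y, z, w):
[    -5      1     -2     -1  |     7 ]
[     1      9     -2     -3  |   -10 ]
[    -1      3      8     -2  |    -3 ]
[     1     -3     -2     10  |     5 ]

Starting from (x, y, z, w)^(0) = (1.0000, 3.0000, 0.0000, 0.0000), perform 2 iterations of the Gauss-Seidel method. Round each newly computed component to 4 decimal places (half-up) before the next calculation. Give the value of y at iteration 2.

-0.8666

Iteration 1:
  x = (7 - (1)·3.0000 - (-2)·0.0000 - (-1)·0.0000) / (-5) = -0.8000
  y = (-10 - (1)·-0.8000 - (-2)·0.0000 - (-3)·0.0000) / (9) = -1.0222
  z = (-3 - (-1)·-0.8000 - (3)·-1.0222 - (-2)·0.0000) / (8) = -0.0917
  w = (5 - (1)·-0.8000 - (-3)·-1.0222 - (-2)·-0.0917) / (10) = 0.2550
Iteration 2:
  x = (7 - (1)·-1.0222 - (-2)·-0.0917 - (-1)·0.2550) / (-5) = -1.6188
  y = (-10 - (1)·-1.6188 - (-2)·-0.0917 - (-3)·0.2550) / (9) = -0.8666
  z = (-3 - (-1)·-1.6188 - (3)·-0.8666 - (-2)·0.2550) / (8) = -0.1886
  w = (5 - (1)·-1.6188 - (-3)·-0.8666 - (-2)·-0.1886) / (10) = 0.3642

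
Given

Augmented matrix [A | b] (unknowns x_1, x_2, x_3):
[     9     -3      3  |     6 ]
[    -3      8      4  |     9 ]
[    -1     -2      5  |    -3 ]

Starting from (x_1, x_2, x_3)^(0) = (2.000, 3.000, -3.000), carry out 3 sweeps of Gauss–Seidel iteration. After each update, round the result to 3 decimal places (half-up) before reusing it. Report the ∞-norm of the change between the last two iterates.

0.489

Iteration 1:
  x_1 = (6 - (-3)·3.000 - (3)·-3.000) / (9) = 2.667
  x_2 = (9 - (-3)·2.667 - (4)·-3.000) / (8) = 3.625
  x_3 = (-3 - (-1)·2.667 - (-2)·3.625) / (5) = 1.383
Iteration 2:
  x_1 = (6 - (-3)·3.625 - (3)·1.383) / (9) = 1.414
  x_2 = (9 - (-3)·1.414 - (4)·1.383) / (8) = 0.964
  x_3 = (-3 - (-1)·1.414 - (-2)·0.964) / (5) = 0.068
Iteration 3:
  x_1 = (6 - (-3)·0.964 - (3)·0.068) / (9) = 0.965
  x_2 = (9 - (-3)·0.965 - (4)·0.068) / (8) = 1.453
  x_3 = (-3 - (-1)·0.965 - (-2)·1.453) / (5) = 0.174
Change: (-0.449, 0.489, 0.106) → max |·| = 0.489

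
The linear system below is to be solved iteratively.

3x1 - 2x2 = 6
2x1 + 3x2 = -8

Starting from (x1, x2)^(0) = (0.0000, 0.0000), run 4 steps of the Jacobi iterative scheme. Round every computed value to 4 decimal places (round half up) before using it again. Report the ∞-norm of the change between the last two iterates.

0.7902

Iteration 1:
  x1 = (6 - (-2)·0.0000) / (3) = 2.0000
  x2 = (-8 - (2)·0.0000) / (3) = -2.6667
Iteration 2:
  x1 = (6 - (-2)·-2.6667) / (3) = 0.2222
  x2 = (-8 - (2)·2.0000) / (3) = -4.0000
Iteration 3:
  x1 = (6 - (-2)·-4.0000) / (3) = -0.6667
  x2 = (-8 - (2)·0.2222) / (3) = -2.8148
Iteration 4:
  x1 = (6 - (-2)·-2.8148) / (3) = 0.1235
  x2 = (-8 - (2)·-0.6667) / (3) = -2.2222
Change: (0.7902, 0.5926) → max |·| = 0.7902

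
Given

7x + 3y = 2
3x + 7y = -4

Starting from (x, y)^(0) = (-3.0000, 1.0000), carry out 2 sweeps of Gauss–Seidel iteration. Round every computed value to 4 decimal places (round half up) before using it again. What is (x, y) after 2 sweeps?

Iteration 1:
  x = (2 - (3)·1.0000) / (7) = -0.1429
  y = (-4 - (3)·-0.1429) / (7) = -0.5102
Iteration 2:
  x = (2 - (3)·-0.5102) / (7) = 0.5044
  y = (-4 - (3)·0.5044) / (7) = -0.7876

(0.5044, -0.7876)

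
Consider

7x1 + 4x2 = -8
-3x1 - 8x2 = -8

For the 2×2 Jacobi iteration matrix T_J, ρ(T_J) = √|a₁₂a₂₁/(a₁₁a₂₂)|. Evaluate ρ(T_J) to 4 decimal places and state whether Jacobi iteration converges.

0.4629

a₁₂a₂₁/(a₁₁a₂₂) = (4)·(-3) / ((7)·(-8)) = 0.214286
ρ = √|0.214286| = √0.214286 = 0.4629
ρ < 1, so Jacobi converges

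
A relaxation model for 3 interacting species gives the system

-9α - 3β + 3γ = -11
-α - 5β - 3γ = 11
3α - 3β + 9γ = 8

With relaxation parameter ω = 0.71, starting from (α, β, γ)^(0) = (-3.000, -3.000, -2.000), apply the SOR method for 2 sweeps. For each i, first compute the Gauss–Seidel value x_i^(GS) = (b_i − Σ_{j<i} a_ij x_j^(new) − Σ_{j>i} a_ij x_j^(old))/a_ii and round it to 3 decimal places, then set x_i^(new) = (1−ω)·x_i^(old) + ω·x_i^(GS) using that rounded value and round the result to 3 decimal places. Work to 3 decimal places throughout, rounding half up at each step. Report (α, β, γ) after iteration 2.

Iteration 1:
  α: GS value = (-11 - (-3)·-3.000 - (3)·-2.000) / (-9) = 1.556;  α ← (1−ω)·-3.000 + ω·1.556 = 0.235
  β: GS value = (11 - (-1)·0.235 - (-3)·-2.000) / (-5) = -1.047;  β ← (1−ω)·-3.000 + ω·-1.047 = -1.613
  γ: GS value = (8 - (3)·0.235 - (-3)·-1.613) / (9) = 0.273;  γ ← (1−ω)·-2.000 + ω·0.273 = -0.386
Iteration 2:
  α: GS value = (-11 - (-3)·-1.613 - (3)·-0.386) / (-9) = 1.631;  α ← (1−ω)·0.235 + ω·1.631 = 1.226
  β: GS value = (11 - (-1)·1.226 - (-3)·-0.386) / (-5) = -2.214;  β ← (1−ω)·-1.613 + ω·-2.214 = -2.040
  γ: GS value = (8 - (3)·1.226 - (-3)·-2.040) / (9) = -0.200;  γ ← (1−ω)·-0.386 + ω·-0.200 = -0.254

(1.226, -2.040, -0.254)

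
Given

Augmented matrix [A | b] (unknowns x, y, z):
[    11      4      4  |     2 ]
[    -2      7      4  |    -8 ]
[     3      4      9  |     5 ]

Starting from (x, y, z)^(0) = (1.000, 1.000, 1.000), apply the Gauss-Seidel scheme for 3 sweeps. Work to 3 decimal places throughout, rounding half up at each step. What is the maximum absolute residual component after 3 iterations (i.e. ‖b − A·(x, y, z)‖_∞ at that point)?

0.460

Iteration 1:
  x = (2 - (4)·1.000 - (4)·1.000) / (11) = -0.545
  y = (-8 - (-2)·-0.545 - (4)·1.000) / (7) = -1.870
  z = (5 - (3)·-0.545 - (4)·-1.870) / (9) = 1.568
Iteration 2:
  x = (2 - (4)·-1.870 - (4)·1.568) / (11) = 0.292
  y = (-8 - (-2)·0.292 - (4)·1.568) / (7) = -1.955
  z = (5 - (3)·0.292 - (4)·-1.955) / (9) = 1.327
Iteration 3:
  x = (2 - (4)·-1.955 - (4)·1.327) / (11) = 0.410
  y = (-8 - (-2)·0.410 - (4)·1.327) / (7) = -1.784
  z = (5 - (3)·0.410 - (4)·-1.784) / (9) = 1.212
Residual b − A·x = (-0.222, 0.460, -0.002); ∞-norm = 0.460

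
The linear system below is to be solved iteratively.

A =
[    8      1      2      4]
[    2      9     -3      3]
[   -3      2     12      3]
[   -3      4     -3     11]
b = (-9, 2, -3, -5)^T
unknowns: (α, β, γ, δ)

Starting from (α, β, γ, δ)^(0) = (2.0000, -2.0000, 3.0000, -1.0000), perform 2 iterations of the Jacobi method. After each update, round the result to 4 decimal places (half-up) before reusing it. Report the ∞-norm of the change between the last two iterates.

2.5745

Iteration 1:
  α = (-9 - (1)·-2.0000 - (2)·3.0000 - (4)·-1.0000) / (8) = -1.1250
  β = (2 - (2)·2.0000 - (-3)·3.0000 - (3)·-1.0000) / (9) = 1.1111
  γ = (-3 - (-3)·2.0000 - (2)·-2.0000 - (3)·-1.0000) / (12) = 0.8333
  δ = (-5 - (-3)·2.0000 - (4)·-2.0000 - (-3)·3.0000) / (11) = 1.6364
Iteration 2:
  α = (-9 - (1)·1.1111 - (2)·0.8333 - (4)·1.6364) / (8) = -2.2904
  β = (2 - (2)·-1.1250 - (-3)·0.8333 - (3)·1.6364) / (9) = 0.2045
  γ = (-3 - (-3)·-1.1250 - (2)·1.1111 - (3)·1.6364) / (12) = -1.1255
  δ = (-5 - (-3)·-1.1250 - (4)·1.1111 - (-3)·0.8333) / (11) = -0.9381
Change: (-1.1654, -0.9066, -1.9588, -2.5745) → max |·| = 2.5745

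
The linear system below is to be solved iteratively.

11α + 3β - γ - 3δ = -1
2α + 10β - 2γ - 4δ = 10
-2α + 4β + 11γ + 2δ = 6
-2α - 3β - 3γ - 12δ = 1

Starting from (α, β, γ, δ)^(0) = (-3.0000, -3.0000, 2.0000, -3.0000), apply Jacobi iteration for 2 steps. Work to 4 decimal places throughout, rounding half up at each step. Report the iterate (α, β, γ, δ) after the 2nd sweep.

Iteration 1:
  α = (-1 - (3)·-3.0000 - (-1)·2.0000 - (-3)·-3.0000) / (11) = 0.0909
  β = (10 - (2)·-3.0000 - (-2)·2.0000 - (-4)·-3.0000) / (10) = 0.8000
  γ = (6 - (-2)·-3.0000 - (4)·-3.0000 - (2)·-3.0000) / (11) = 1.6364
  δ = (1 - (-2)·-3.0000 - (-3)·-3.0000 - (-3)·2.0000) / (-12) = 0.6667
Iteration 2:
  α = (-1 - (3)·0.8000 - (-1)·1.6364 - (-3)·0.6667) / (11) = 0.0215
  β = (10 - (2)·0.0909 - (-2)·1.6364 - (-4)·0.6667) / (10) = 1.5758
  γ = (6 - (-2)·0.0909 - (4)·0.8000 - (2)·0.6667) / (11) = 0.1499
  δ = (1 - (-2)·0.0909 - (-3)·0.8000 - (-3)·1.6364) / (-12) = -0.7076

(0.0215, 1.5758, 0.1499, -0.7076)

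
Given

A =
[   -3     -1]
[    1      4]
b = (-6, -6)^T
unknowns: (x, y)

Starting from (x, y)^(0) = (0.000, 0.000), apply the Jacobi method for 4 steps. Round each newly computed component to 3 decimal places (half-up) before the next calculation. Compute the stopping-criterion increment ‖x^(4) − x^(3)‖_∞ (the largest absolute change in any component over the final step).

0.042

Iteration 1:
  x = (-6 - (-1)·0.000) / (-3) = 2.000
  y = (-6 - (1)·0.000) / (4) = -1.500
Iteration 2:
  x = (-6 - (-1)·-1.500) / (-3) = 2.500
  y = (-6 - (1)·2.000) / (4) = -2.000
Iteration 3:
  x = (-6 - (-1)·-2.000) / (-3) = 2.667
  y = (-6 - (1)·2.500) / (4) = -2.125
Iteration 4:
  x = (-6 - (-1)·-2.125) / (-3) = 2.708
  y = (-6 - (1)·2.667) / (4) = -2.167
Change: (0.041, -0.042) → max |·| = 0.042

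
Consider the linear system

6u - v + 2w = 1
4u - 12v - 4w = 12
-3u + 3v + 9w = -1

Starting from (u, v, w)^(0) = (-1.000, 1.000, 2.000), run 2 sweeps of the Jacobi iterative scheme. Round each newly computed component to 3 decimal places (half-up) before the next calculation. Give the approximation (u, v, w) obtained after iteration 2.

(0.093, -0.852, 0.445)

Iteration 1:
  u = (1 - (-1)·1.000 - (2)·2.000) / (6) = -0.333
  v = (12 - (4)·-1.000 - (-4)·2.000) / (-12) = -2.000
  w = (-1 - (-3)·-1.000 - (3)·1.000) / (9) = -0.778
Iteration 2:
  u = (1 - (-1)·-2.000 - (2)·-0.778) / (6) = 0.093
  v = (12 - (4)·-0.333 - (-4)·-0.778) / (-12) = -0.852
  w = (-1 - (-3)·-0.333 - (3)·-2.000) / (9) = 0.445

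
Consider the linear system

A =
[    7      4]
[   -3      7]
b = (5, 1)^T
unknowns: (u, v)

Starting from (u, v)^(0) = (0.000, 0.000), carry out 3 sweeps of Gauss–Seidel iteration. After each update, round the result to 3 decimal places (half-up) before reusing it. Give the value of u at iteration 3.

Iteration 1:
  u = (5 - (4)·0.000) / (7) = 0.714
  v = (1 - (-3)·0.714) / (7) = 0.449
Iteration 2:
  u = (5 - (4)·0.449) / (7) = 0.458
  v = (1 - (-3)·0.458) / (7) = 0.339
Iteration 3:
  u = (5 - (4)·0.339) / (7) = 0.521
  v = (1 - (-3)·0.521) / (7) = 0.366

0.521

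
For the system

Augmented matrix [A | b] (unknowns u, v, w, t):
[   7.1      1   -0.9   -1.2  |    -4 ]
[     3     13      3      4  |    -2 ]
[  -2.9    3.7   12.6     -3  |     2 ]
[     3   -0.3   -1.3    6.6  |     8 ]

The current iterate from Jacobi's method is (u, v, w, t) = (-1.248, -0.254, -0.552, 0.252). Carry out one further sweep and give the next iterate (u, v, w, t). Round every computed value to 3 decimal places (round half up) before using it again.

One sweep:
  u = (-4 - (1)·-0.254 - (-0.9)·-0.552 - (-1.2)·0.252) / (7.1) = -0.555
  v = (-2 - (3)·-1.248 - (3)·-0.552 - (4)·0.252) / (13) = 0.184
  w = (2 - (-2.9)·-1.248 - (3.7)·-0.254 - (-3)·0.252) / (12.6) = 0.006
  t = (8 - (3)·-1.248 - (-0.3)·-0.254 - (-1.3)·-0.552) / (6.6) = 1.659

(-0.555, 0.184, 0.006, 1.659)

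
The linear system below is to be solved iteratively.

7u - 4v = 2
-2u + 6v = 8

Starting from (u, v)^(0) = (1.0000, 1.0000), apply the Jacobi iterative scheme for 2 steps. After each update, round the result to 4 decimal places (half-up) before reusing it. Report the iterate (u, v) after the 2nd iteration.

Iteration 1:
  u = (2 - (-4)·1.0000) / (7) = 0.8571
  v = (8 - (-2)·1.0000) / (6) = 1.6667
Iteration 2:
  u = (2 - (-4)·1.6667) / (7) = 1.2381
  v = (8 - (-2)·0.8571) / (6) = 1.6190

(1.2381, 1.6190)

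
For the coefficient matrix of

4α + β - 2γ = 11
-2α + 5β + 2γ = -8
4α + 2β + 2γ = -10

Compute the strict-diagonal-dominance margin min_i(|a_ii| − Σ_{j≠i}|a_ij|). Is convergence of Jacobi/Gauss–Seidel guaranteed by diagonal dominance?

row 1: |4| − (1+2) = 1
row 2: |5| − (2+2) = 1
row 3: |2| − (4+2) = -4
minimum over rows = -4 → not strictly diagonally dominant

-4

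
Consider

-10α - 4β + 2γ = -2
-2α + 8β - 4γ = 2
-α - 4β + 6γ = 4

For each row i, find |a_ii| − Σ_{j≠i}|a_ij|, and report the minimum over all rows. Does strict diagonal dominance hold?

1

row 1: |-10| − (4+2) = 4
row 2: |8| − (2+4) = 2
row 3: |6| − (1+4) = 1
minimum over rows = 1 → strictly diagonally dominant (convergence guaranteed)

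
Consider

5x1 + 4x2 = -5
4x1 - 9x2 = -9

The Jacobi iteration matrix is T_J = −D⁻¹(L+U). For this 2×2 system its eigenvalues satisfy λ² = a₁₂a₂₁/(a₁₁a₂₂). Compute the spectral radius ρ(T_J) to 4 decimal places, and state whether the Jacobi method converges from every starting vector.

0.5963

a₁₂a₂₁/(a₁₁a₂₂) = (4)·(4) / ((5)·(-9)) = -0.355556
ρ = √|-0.355556| = √0.355556 = 0.5963
ρ < 1, so Jacobi converges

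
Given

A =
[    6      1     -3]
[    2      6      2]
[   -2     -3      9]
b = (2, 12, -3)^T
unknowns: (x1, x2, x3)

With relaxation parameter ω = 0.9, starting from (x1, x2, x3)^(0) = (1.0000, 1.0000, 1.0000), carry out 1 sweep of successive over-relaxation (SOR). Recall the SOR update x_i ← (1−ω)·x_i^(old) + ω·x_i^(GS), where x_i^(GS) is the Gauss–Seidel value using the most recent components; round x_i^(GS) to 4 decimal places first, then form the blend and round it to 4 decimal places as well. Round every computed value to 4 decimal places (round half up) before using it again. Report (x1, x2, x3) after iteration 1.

(0.7000, 1.3900, 0.3570)

Iteration 1:
  x1: GS value = (2 - (1)·1.0000 - (-3)·1.0000) / (6) = 0.6667;  x1 ← (1−ω)·1.0000 + ω·0.6667 = 0.7000
  x2: GS value = (12 - (2)·0.7000 - (2)·1.0000) / (6) = 1.4333;  x2 ← (1−ω)·1.0000 + ω·1.4333 = 1.3900
  x3: GS value = (-3 - (-2)·0.7000 - (-3)·1.3900) / (9) = 0.2856;  x3 ← (1−ω)·1.0000 + ω·0.2856 = 0.3570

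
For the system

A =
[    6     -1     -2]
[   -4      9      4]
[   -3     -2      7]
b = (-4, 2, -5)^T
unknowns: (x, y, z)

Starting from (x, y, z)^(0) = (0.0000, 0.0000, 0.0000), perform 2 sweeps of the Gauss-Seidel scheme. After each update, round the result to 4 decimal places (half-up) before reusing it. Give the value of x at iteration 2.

-1.0194

Iteration 1:
  x = (-4 - (-1)·0.0000 - (-2)·0.0000) / (6) = -0.6667
  y = (2 - (-4)·-0.6667 - (4)·0.0000) / (9) = -0.0741
  z = (-5 - (-3)·-0.6667 - (-2)·-0.0741) / (7) = -1.0212
Iteration 2:
  x = (-4 - (-1)·-0.0741 - (-2)·-1.0212) / (6) = -1.0194
  y = (2 - (-4)·-1.0194 - (4)·-1.0212) / (9) = 0.2230
  z = (-5 - (-3)·-1.0194 - (-2)·0.2230) / (7) = -1.0875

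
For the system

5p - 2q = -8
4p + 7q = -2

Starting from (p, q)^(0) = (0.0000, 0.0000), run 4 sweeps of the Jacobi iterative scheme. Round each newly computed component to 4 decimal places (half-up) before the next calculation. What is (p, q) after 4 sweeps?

Iteration 1:
  p = (-8 - (-2)·0.0000) / (5) = -1.6000
  q = (-2 - (4)·0.0000) / (7) = -0.2857
Iteration 2:
  p = (-8 - (-2)·-0.2857) / (5) = -1.7143
  q = (-2 - (4)·-1.6000) / (7) = 0.6286
Iteration 3:
  p = (-8 - (-2)·0.6286) / (5) = -1.3486
  q = (-2 - (4)·-1.7143) / (7) = 0.6939
Iteration 4:
  p = (-8 - (-2)·0.6939) / (5) = -1.3224
  q = (-2 - (4)·-1.3486) / (7) = 0.4849

(-1.3224, 0.4849)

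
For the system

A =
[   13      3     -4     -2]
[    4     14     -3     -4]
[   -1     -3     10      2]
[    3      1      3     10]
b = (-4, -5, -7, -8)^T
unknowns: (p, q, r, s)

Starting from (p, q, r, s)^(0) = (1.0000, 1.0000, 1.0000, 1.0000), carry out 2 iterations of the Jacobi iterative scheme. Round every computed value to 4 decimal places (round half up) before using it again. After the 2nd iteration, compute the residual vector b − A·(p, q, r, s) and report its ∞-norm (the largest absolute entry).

6.0276

Iteration 1:
  p = (-4 - (3)·1.0000 - (-4)·1.0000 - (-2)·1.0000) / (13) = -0.0769
  q = (-5 - (4)·1.0000 - (-3)·1.0000 - (-4)·1.0000) / (14) = -0.1429
  r = (-7 - (-1)·1.0000 - (-3)·1.0000 - (2)·1.0000) / (10) = -0.5000
  s = (-8 - (3)·1.0000 - (1)·1.0000 - (3)·1.0000) / (10) = -1.5000
Iteration 2:
  p = (-4 - (3)·-0.1429 - (-4)·-0.5000 - (-2)·-1.5000) / (13) = -0.6593
  q = (-5 - (4)·-0.0769 - (-3)·-0.5000 - (-4)·-1.5000) / (14) = -0.8709
  r = (-7 - (-1)·-0.0769 - (-3)·-0.1429 - (2)·-1.5000) / (10) = -0.4506
  s = (-8 - (3)·-0.0769 - (1)·-0.1429 - (3)·-0.5000) / (10) = -0.6126
Residual b − A·x = (4.1560, 6.0276, -4.5408, 2.3266); ∞-norm = 6.0276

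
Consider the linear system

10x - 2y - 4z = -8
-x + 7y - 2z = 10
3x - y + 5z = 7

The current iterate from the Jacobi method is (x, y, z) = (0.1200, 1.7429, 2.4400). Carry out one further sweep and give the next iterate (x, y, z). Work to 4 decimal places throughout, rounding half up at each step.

(0.5246, 2.1429, 1.6766)

One sweep:
  x = (-8 - (-2)·1.7429 - (-4)·2.4400) / (10) = 0.5246
  y = (10 - (-1)·0.1200 - (-2)·2.4400) / (7) = 2.1429
  z = (7 - (3)·0.1200 - (-1)·1.7429) / (5) = 1.6766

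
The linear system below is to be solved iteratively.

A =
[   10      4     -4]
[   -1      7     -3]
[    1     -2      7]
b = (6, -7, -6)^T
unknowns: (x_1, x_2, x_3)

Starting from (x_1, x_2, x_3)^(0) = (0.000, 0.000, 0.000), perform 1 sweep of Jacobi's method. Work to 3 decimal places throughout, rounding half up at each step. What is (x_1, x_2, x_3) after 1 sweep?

(0.600, -1.000, -0.857)

Iteration 1:
  x_1 = (6 - (4)·0.000 - (-4)·0.000) / (10) = 0.600
  x_2 = (-7 - (-1)·0.000 - (-3)·0.000) / (7) = -1.000
  x_3 = (-6 - (1)·0.000 - (-2)·0.000) / (7) = -0.857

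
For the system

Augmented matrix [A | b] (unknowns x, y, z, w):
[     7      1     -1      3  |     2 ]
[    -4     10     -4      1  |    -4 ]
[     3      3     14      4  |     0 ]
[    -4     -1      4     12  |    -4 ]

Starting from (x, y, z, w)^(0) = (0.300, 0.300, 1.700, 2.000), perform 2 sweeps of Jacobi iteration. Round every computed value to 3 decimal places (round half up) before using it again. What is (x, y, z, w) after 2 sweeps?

Iteration 1:
  x = (2 - (1)·0.300 - (-1)·1.700 - (3)·2.000) / (7) = -0.371
  y = (-4 - (-4)·0.300 - (-4)·1.700 - (1)·2.000) / (10) = 0.200
  z = (0 - (3)·0.300 - (3)·0.300 - (4)·2.000) / (14) = -0.700
  w = (-4 - (-4)·0.300 - (-1)·0.300 - (4)·1.700) / (12) = -0.775
Iteration 2:
  x = (2 - (1)·0.200 - (-1)·-0.700 - (3)·-0.775) / (7) = 0.489
  y = (-4 - (-4)·-0.371 - (-4)·-0.700 - (1)·-0.775) / (10) = -0.751
  z = (0 - (3)·-0.371 - (3)·0.200 - (4)·-0.775) / (14) = 0.258
  w = (-4 - (-4)·-0.371 - (-1)·0.200 - (4)·-0.700) / (12) = -0.207

(0.489, -0.751, 0.258, -0.207)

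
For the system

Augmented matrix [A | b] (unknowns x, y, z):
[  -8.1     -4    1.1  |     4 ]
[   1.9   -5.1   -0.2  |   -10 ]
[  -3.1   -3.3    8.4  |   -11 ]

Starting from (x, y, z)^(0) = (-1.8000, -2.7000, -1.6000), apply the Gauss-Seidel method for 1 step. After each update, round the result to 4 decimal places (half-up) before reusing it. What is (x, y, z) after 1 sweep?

Iteration 1:
  x = (4 - (-4)·-2.7000 - (1.1)·-1.6000) / (-8.1) = 0.6222
  y = (-10 - (1.9)·0.6222 - (-0.2)·-1.6000) / (-5.1) = 2.2553
  z = (-11 - (-3.1)·0.6222 - (-3.3)·2.2553) / (8.4) = -0.1939

(0.6222, 2.2553, -0.1939)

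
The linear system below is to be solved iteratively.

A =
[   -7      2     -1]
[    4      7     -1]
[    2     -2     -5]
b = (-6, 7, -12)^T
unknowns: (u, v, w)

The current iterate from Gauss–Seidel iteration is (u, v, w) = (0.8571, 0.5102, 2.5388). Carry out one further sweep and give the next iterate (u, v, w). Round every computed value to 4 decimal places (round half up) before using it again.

One sweep:
  u = (-6 - (2)·0.5102 - (-1)·2.5388) / (-7) = 0.6402
  v = (7 - (4)·0.6402 - (-1)·2.5388) / (7) = 0.9969
  w = (-12 - (2)·0.6402 - (-2)·0.9969) / (-5) = 2.2573

(0.6402, 0.9969, 2.2573)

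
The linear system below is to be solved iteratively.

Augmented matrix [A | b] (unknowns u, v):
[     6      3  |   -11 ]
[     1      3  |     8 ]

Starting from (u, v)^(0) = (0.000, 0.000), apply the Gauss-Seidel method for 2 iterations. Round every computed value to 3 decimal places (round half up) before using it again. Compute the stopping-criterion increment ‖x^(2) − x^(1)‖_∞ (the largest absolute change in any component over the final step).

1.639

Iteration 1:
  u = (-11 - (3)·0.000) / (6) = -1.833
  v = (8 - (1)·-1.833) / (3) = 3.278
Iteration 2:
  u = (-11 - (3)·3.278) / (6) = -3.472
  v = (8 - (1)·-3.472) / (3) = 3.824
Change: (-1.639, 0.546) → max |·| = 1.639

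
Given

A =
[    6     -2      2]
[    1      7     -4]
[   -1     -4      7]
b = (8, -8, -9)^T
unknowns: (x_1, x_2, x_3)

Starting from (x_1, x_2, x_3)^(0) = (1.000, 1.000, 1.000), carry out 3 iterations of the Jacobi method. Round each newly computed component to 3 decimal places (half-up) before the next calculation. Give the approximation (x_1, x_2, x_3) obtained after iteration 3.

(1.281, -2.185, -2.051)

Iteration 1:
  x_1 = (8 - (-2)·1.000 - (2)·1.000) / (6) = 1.333
  x_2 = (-8 - (1)·1.000 - (-4)·1.000) / (7) = -0.714
  x_3 = (-9 - (-1)·1.000 - (-4)·1.000) / (7) = -0.571
Iteration 2:
  x_1 = (8 - (-2)·-0.714 - (2)·-0.571) / (6) = 1.286
  x_2 = (-8 - (1)·1.333 - (-4)·-0.571) / (7) = -1.660
  x_3 = (-9 - (-1)·1.333 - (-4)·-0.714) / (7) = -1.503
Iteration 3:
  x_1 = (8 - (-2)·-1.660 - (2)·-1.503) / (6) = 1.281
  x_2 = (-8 - (1)·1.286 - (-4)·-1.503) / (7) = -2.185
  x_3 = (-9 - (-1)·1.286 - (-4)·-1.660) / (7) = -2.051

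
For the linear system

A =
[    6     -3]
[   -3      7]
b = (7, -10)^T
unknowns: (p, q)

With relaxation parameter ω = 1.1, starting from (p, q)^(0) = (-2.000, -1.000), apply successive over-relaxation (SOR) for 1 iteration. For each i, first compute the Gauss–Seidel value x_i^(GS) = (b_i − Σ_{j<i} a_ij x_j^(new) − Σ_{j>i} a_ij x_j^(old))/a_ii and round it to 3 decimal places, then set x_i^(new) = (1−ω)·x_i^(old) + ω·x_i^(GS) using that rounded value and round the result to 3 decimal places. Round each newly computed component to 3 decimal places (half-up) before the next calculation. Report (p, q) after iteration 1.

Iteration 1:
  p: GS value = (7 - (-3)·-1.000) / (6) = 0.667;  p ← (1−ω)·-2.000 + ω·0.667 = 0.934
  q: GS value = (-10 - (-3)·0.934) / (7) = -1.028;  q ← (1−ω)·-1.000 + ω·-1.028 = -1.031

(0.934, -1.031)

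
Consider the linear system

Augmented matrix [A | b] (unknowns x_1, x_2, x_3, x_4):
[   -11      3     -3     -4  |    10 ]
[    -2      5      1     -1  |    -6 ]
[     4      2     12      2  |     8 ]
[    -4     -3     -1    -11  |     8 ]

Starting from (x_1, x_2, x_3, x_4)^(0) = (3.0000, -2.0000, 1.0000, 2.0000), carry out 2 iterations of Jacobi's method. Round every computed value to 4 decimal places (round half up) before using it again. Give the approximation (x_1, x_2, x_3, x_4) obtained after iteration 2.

(-0.2678, -2.3879, 1.6788, 0.1410)

Iteration 1:
  x_1 = (10 - (3)·-2.0000 - (-3)·1.0000 - (-4)·2.0000) / (-11) = -2.4545
  x_2 = (-6 - (-2)·3.0000 - (1)·1.0000 - (-1)·2.0000) / (5) = 0.2000
  x_3 = (8 - (4)·3.0000 - (2)·-2.0000 - (2)·2.0000) / (12) = -0.3333
  x_4 = (8 - (-4)·3.0000 - (-3)·-2.0000 - (-1)·1.0000) / (-11) = -1.3636
Iteration 2:
  x_1 = (10 - (3)·0.2000 - (-3)·-0.3333 - (-4)·-1.3636) / (-11) = -0.2678
  x_2 = (-6 - (-2)·-2.4545 - (1)·-0.3333 - (-1)·-1.3636) / (5) = -2.3879
  x_3 = (8 - (4)·-2.4545 - (2)·0.2000 - (2)·-1.3636) / (12) = 1.6788
  x_4 = (8 - (-4)·-2.4545 - (-3)·0.2000 - (-1)·-0.3333) / (-11) = 0.1410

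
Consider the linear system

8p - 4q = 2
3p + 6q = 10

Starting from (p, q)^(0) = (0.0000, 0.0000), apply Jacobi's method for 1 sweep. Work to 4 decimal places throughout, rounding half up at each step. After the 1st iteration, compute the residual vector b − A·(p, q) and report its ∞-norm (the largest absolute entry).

6.6668

Iteration 1:
  p = (2 - (-4)·0.0000) / (8) = 0.2500
  q = (10 - (3)·0.0000) / (6) = 1.6667
Residual b − A·x = (6.6668, -0.7502); ∞-norm = 6.6668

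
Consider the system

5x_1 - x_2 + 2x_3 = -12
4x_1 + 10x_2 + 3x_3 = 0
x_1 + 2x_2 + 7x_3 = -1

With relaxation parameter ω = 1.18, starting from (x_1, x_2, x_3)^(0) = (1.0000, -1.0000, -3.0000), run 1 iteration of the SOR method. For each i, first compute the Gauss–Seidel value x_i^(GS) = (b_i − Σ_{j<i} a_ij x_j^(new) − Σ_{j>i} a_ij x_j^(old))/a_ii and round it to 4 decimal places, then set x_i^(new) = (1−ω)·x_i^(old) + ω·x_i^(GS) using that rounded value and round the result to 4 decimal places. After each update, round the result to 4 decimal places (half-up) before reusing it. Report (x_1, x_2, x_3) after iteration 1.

(-1.8320, 2.1067, -0.0301)

Iteration 1:
  x_1: GS value = (-12 - (-1)·-1.0000 - (2)·-3.0000) / (5) = -1.4000;  x_1 ← (1−ω)·1.0000 + ω·-1.4000 = -1.8320
  x_2: GS value = (0 - (4)·-1.8320 - (3)·-3.0000) / (10) = 1.6328;  x_2 ← (1−ω)·-1.0000 + ω·1.6328 = 2.1067
  x_3: GS value = (-1 - (1)·-1.8320 - (2)·2.1067) / (7) = -0.4831;  x_3 ← (1−ω)·-3.0000 + ω·-0.4831 = -0.0301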